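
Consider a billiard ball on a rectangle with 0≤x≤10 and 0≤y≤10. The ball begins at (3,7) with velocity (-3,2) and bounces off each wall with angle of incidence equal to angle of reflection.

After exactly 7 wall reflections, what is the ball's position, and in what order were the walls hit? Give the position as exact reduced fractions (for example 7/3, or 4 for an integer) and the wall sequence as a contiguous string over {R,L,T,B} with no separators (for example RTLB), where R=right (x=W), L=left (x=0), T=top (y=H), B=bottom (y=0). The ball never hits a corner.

Final position: (17/2,10)
Wall sequence: LTRBLRT

1. t=1 → L at (0,9); v=(3,2)
2. t=1/2 → T at (3/2,10); v=(3,-2)
3. t=17/6 → R at (10,13/3); v=(-3,-2)
4. t=13/6 → B at (7/2,0); v=(-3,2)
5. t=7/6 → L at (0,7/3); v=(3,2)
6. t=10/3 → R at (10,9); v=(-3,2)
7. t=1/2 → T at (17/2,10); v=(-3,-2)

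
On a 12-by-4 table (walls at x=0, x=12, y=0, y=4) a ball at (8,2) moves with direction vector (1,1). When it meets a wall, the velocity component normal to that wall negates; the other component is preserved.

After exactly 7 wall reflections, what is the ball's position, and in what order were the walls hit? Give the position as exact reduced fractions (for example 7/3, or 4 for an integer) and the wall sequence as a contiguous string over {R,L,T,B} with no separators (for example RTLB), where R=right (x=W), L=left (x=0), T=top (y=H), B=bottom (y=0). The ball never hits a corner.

Final position: (2,4)
Wall sequence: TRBTBLT

1. t=2 → T at (10,4); v=(1,-1)
2. t=2 → R at (12,2); v=(-1,-1)
3. t=2 → B at (10,0); v=(-1,1)
4. t=4 → T at (6,4); v=(-1,-1)
5. t=4 → B at (2,0); v=(-1,1)
6. t=2 → L at (0,2); v=(1,1)
7. t=2 → T at (2,4); v=(1,-1)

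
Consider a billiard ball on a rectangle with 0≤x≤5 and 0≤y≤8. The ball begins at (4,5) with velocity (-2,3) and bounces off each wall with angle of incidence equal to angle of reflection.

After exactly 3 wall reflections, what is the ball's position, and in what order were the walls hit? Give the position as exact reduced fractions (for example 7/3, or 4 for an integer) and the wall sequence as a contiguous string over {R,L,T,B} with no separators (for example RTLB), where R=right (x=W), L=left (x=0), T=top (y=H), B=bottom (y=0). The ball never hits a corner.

Final position: (10/3,0)
Wall sequence: TLB

1. t=1 → T at (2,8); v=(-2,-3)
2. t=1 → L at (0,5); v=(2,-3)
3. t=5/3 → B at (10/3,0); v=(2,3)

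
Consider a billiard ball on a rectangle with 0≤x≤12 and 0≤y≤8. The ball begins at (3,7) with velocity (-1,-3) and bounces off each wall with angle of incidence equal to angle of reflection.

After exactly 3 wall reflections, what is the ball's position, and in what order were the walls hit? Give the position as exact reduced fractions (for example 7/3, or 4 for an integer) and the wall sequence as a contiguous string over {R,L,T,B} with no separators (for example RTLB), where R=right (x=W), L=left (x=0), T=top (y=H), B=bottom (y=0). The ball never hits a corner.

Final position: (2,8)
Wall sequence: BLT

1. t=7/3 → B at (2/3,0); v=(-1,3)
2. t=2/3 → L at (0,2); v=(1,3)
3. t=2 → T at (2,8); v=(1,-3)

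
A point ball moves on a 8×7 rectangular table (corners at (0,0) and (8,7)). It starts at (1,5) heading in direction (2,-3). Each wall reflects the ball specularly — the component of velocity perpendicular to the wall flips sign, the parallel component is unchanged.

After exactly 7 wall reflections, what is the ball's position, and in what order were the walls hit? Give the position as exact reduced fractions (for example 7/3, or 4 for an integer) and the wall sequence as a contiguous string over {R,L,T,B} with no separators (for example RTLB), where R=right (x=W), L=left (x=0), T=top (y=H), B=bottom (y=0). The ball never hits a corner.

1. t=5/3 → B at (13/3,0); v=(2,3)
2. t=11/6 → R at (8,11/2); v=(-2,3)
3. t=1/2 → T at (7,7); v=(-2,-3)
4. t=7/3 → B at (7/3,0); v=(-2,3)
5. t=7/6 → L at (0,7/2); v=(2,3)
6. t=7/6 → T at (7/3,7); v=(2,-3)
7. t=7/3 → B at (7,0); v=(2,3)

Final position: (7,0)
Wall sequence: BRTBLTB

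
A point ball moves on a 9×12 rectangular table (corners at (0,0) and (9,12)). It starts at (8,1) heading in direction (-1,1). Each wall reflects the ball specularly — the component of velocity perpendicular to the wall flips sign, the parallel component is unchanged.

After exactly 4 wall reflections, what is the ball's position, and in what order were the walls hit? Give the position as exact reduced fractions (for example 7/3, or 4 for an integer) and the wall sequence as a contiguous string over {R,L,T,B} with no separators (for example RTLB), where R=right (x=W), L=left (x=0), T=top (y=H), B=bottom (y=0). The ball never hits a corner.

Final position: (3,0)
Wall sequence: LTRB

1. t=8 → L at (0,9); v=(1,1)
2. t=3 → T at (3,12); v=(1,-1)
3. t=6 → R at (9,6); v=(-1,-1)
4. t=6 → B at (3,0); v=(-1,1)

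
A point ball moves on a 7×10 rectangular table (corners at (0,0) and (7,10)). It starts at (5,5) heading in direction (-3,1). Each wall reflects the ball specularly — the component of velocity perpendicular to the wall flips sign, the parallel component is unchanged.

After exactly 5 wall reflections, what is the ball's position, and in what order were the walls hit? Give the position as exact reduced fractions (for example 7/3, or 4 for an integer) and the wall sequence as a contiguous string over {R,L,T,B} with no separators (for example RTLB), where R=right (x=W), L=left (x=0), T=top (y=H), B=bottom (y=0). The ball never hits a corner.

Final position: (7,19/3)
Wall sequence: LRTLR

1. t=5/3 → L at (0,20/3); v=(3,1)
2. t=7/3 → R at (7,9); v=(-3,1)
3. t=1 → T at (4,10); v=(-3,-1)
4. t=4/3 → L at (0,26/3); v=(3,-1)
5. t=7/3 → R at (7,19/3); v=(-3,-1)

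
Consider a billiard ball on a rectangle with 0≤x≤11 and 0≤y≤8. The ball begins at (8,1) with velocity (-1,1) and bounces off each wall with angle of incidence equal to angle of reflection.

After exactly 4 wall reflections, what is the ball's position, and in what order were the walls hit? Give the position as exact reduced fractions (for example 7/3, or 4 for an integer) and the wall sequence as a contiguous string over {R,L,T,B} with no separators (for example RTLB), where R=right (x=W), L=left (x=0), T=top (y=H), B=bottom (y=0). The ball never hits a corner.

Final position: (11,4)
Wall sequence: TLBR

1. t=7 → T at (1,8); v=(-1,-1)
2. t=1 → L at (0,7); v=(1,-1)
3. t=7 → B at (7,0); v=(1,1)
4. t=4 → R at (11,4); v=(-1,1)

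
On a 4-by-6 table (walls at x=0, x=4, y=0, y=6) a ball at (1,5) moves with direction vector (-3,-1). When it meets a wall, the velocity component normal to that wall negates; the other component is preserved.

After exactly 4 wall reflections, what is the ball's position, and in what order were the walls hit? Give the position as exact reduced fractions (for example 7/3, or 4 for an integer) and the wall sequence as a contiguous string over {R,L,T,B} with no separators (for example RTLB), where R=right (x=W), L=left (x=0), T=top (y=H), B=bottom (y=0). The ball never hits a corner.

1. t=1/3 → L at (0,14/3); v=(3,-1)
2. t=4/3 → R at (4,10/3); v=(-3,-1)
3. t=4/3 → L at (0,2); v=(3,-1)
4. t=4/3 → R at (4,2/3); v=(-3,-1)

Final position: (4,2/3)
Wall sequence: LRLR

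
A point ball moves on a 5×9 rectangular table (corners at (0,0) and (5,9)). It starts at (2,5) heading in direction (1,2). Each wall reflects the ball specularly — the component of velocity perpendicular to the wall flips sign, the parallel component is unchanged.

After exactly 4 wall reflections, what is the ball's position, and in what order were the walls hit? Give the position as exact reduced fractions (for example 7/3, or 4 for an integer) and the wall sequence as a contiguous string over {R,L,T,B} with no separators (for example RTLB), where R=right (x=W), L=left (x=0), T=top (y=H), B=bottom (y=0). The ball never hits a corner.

Final position: (0,3)
Wall sequence: TRBL

1. t=2 → T at (4,9); v=(1,-2)
2. t=1 → R at (5,7); v=(-1,-2)
3. t=7/2 → B at (3/2,0); v=(-1,2)
4. t=3/2 → L at (0,3); v=(1,2)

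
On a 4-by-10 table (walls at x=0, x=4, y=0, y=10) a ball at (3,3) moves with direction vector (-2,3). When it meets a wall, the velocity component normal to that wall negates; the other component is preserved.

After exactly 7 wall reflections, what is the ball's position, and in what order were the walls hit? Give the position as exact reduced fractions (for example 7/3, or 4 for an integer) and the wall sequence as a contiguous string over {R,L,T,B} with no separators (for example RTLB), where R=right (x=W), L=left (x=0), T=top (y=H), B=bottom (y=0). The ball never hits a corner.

1. t=3/2 → L at (0,15/2); v=(2,3)
2. t=5/6 → T at (5/3,10); v=(2,-3)
3. t=7/6 → R at (4,13/2); v=(-2,-3)
4. t=2 → L at (0,1/2); v=(2,-3)
5. t=1/6 → B at (1/3,0); v=(2,3)
6. t=11/6 → R at (4,11/2); v=(-2,3)
7. t=3/2 → T at (1,10); v=(-2,-3)

Final position: (1,10)
Wall sequence: LTRLBRT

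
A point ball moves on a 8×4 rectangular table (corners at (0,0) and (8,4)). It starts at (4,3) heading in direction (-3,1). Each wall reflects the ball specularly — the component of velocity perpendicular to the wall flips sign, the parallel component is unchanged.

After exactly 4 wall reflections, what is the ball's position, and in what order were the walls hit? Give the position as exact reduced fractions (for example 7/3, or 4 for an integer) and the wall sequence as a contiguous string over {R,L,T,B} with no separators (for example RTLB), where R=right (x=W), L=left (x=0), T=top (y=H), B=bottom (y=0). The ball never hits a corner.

1. t=1 → T at (1,4); v=(-3,-1)
2. t=1/3 → L at (0,11/3); v=(3,-1)
3. t=8/3 → R at (8,1); v=(-3,-1)
4. t=1 → B at (5,0); v=(-3,1)

Final position: (5,0)
Wall sequence: TLRB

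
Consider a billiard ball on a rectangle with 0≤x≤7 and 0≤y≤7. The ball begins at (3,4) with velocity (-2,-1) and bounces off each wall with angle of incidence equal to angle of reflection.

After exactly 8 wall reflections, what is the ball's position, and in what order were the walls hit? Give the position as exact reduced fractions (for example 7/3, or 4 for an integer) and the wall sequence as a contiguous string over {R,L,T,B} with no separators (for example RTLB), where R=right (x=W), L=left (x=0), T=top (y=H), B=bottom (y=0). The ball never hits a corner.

1. t=3/2 → L at (0,5/2); v=(2,-1)
2. t=5/2 → B at (5,0); v=(2,1)
3. t=1 → R at (7,1); v=(-2,1)
4. t=7/2 → L at (0,9/2); v=(2,1)
5. t=5/2 → T at (5,7); v=(2,-1)
6. t=1 → R at (7,6); v=(-2,-1)
7. t=7/2 → L at (0,5/2); v=(2,-1)
8. t=5/2 → B at (5,0); v=(2,1)

Final position: (5,0)
Wall sequence: LBRLTRLB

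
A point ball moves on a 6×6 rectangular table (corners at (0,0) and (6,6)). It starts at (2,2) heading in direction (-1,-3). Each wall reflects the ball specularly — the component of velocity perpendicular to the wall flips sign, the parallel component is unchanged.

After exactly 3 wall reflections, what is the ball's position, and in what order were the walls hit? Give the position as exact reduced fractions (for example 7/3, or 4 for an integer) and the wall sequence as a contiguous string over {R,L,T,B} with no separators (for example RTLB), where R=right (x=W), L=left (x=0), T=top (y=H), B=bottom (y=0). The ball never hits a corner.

1. t=2/3 → B at (4/3,0); v=(-1,3)
2. t=4/3 → L at (0,4); v=(1,3)
3. t=2/3 → T at (2/3,6); v=(1,-3)

Final position: (2/3,6)
Wall sequence: BLT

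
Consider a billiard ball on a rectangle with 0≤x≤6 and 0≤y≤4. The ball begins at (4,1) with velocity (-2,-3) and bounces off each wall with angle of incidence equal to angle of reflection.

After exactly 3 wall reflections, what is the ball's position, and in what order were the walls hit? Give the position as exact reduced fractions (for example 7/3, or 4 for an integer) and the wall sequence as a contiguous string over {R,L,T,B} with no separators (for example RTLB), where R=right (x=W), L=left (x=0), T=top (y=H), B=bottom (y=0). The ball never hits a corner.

Final position: (0,3)
Wall sequence: BTL

1. t=1/3 → B at (10/3,0); v=(-2,3)
2. t=4/3 → T at (2/3,4); v=(-2,-3)
3. t=1/3 → L at (0,3); v=(2,-3)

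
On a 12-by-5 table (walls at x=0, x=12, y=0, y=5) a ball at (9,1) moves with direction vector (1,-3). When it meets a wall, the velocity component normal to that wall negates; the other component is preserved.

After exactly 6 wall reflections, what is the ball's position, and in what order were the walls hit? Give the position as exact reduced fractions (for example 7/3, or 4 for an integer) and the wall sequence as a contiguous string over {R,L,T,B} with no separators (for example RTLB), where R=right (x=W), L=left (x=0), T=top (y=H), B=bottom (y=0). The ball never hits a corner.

1. t=1/3 → B at (28/3,0); v=(1,3)
2. t=5/3 → T at (11,5); v=(1,-3)
3. t=1 → R at (12,2); v=(-1,-3)
4. t=2/3 → B at (34/3,0); v=(-1,3)
5. t=5/3 → T at (29/3,5); v=(-1,-3)
6. t=5/3 → B at (8,0); v=(-1,3)

Final position: (8,0)
Wall sequence: BTRBTB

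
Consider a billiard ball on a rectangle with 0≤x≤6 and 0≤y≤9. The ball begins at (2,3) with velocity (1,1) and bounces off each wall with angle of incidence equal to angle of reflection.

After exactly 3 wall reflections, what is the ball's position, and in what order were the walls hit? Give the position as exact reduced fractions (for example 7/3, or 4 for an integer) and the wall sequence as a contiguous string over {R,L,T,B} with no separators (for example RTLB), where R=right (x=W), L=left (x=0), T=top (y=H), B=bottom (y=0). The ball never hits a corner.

Final position: (0,5)
Wall sequence: RTL

1. t=4 → R at (6,7); v=(-1,1)
2. t=2 → T at (4,9); v=(-1,-1)
3. t=4 → L at (0,5); v=(1,-1)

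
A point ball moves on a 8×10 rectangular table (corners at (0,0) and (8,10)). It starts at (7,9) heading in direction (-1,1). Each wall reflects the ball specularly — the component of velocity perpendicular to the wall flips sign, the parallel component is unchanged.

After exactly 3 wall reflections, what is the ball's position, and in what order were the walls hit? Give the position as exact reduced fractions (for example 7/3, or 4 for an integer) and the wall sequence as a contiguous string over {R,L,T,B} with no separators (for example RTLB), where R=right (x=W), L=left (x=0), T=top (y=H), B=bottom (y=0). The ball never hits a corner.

1. t=1 → T at (6,10); v=(-1,-1)
2. t=6 → L at (0,4); v=(1,-1)
3. t=4 → B at (4,0); v=(1,1)

Final position: (4,0)
Wall sequence: TLB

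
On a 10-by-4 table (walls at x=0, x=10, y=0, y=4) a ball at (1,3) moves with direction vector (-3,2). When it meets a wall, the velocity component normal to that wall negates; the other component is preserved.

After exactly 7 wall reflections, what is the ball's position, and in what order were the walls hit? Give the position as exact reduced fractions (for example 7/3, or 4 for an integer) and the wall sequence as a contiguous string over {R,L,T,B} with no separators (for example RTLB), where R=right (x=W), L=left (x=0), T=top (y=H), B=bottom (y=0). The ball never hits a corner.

1. t=1/3 → L at (0,11/3); v=(3,2)
2. t=1/6 → T at (1/2,4); v=(3,-2)
3. t=2 → B at (13/2,0); v=(3,2)
4. t=7/6 → R at (10,7/3); v=(-3,2)
5. t=5/6 → T at (15/2,4); v=(-3,-2)
6. t=2 → B at (3/2,0); v=(-3,2)
7. t=1/2 → L at (0,1); v=(3,2)

Final position: (0,1)
Wall sequence: LTBRTBL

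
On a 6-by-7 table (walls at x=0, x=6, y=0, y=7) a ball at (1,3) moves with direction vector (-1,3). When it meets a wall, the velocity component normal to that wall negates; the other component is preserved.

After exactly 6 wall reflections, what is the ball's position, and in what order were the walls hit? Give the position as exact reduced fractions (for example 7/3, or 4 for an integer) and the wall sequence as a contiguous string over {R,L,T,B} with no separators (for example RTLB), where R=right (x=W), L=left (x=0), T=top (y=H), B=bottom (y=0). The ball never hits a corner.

1. t=1 → L at (0,6); v=(1,3)
2. t=1/3 → T at (1/3,7); v=(1,-3)
3. t=7/3 → B at (8/3,0); v=(1,3)
4. t=7/3 → T at (5,7); v=(1,-3)
5. t=1 → R at (6,4); v=(-1,-3)
6. t=4/3 → B at (14/3,0); v=(-1,3)

Final position: (14/3,0)
Wall sequence: LTBTRB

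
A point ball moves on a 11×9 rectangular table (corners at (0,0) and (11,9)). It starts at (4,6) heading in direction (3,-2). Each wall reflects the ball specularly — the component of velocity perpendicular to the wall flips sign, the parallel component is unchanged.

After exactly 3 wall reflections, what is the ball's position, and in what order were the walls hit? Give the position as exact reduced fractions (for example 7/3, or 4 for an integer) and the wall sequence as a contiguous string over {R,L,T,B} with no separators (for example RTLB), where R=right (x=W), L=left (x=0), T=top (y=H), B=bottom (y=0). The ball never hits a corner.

Final position: (0,6)
Wall sequence: RBL

1. t=7/3 → R at (11,4/3); v=(-3,-2)
2. t=2/3 → B at (9,0); v=(-3,2)
3. t=3 → L at (0,6); v=(3,2)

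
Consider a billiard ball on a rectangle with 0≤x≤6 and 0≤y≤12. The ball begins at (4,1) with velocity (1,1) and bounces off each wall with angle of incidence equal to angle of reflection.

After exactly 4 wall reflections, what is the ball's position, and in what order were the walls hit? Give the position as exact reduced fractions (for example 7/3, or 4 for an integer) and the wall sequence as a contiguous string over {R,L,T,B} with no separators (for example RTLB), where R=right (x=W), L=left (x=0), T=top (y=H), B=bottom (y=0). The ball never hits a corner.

Final position: (6,9)
Wall sequence: RLTR

1. t=2 → R at (6,3); v=(-1,1)
2. t=6 → L at (0,9); v=(1,1)
3. t=3 → T at (3,12); v=(1,-1)
4. t=3 → R at (6,9); v=(-1,-1)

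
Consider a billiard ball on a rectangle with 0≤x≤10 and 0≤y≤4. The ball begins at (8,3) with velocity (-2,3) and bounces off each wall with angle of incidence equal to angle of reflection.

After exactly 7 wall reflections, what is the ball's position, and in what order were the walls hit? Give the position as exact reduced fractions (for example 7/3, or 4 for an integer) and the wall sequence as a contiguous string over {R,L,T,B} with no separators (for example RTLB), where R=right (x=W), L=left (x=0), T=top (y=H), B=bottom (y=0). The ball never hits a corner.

1. t=1/3 → T at (22/3,4); v=(-2,-3)
2. t=4/3 → B at (14/3,0); v=(-2,3)
3. t=4/3 → T at (2,4); v=(-2,-3)
4. t=1 → L at (0,1); v=(2,-3)
5. t=1/3 → B at (2/3,0); v=(2,3)
6. t=4/3 → T at (10/3,4); v=(2,-3)
7. t=4/3 → B at (6,0); v=(2,3)

Final position: (6,0)
Wall sequence: TBTLBTB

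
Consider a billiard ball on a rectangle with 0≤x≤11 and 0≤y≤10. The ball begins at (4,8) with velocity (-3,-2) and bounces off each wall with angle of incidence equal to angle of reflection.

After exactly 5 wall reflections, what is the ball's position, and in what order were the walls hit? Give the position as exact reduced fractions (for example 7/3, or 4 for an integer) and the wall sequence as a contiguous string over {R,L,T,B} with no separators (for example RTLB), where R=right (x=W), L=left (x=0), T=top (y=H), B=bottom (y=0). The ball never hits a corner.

Final position: (1,10)
Wall sequence: LBRLT

1. t=4/3 → L at (0,16/3); v=(3,-2)
2. t=8/3 → B at (8,0); v=(3,2)
3. t=1 → R at (11,2); v=(-3,2)
4. t=11/3 → L at (0,28/3); v=(3,2)
5. t=1/3 → T at (1,10); v=(3,-2)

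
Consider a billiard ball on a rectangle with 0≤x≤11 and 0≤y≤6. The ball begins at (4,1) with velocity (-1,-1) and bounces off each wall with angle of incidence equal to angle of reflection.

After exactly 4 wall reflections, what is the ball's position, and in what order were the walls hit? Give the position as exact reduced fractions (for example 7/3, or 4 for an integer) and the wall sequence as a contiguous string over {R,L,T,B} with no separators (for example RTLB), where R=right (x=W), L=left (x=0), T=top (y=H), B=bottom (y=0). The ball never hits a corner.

1. t=1 → B at (3,0); v=(-1,1)
2. t=3 → L at (0,3); v=(1,1)
3. t=3 → T at (3,6); v=(1,-1)
4. t=6 → B at (9,0); v=(1,1)

Final position: (9,0)
Wall sequence: BLTB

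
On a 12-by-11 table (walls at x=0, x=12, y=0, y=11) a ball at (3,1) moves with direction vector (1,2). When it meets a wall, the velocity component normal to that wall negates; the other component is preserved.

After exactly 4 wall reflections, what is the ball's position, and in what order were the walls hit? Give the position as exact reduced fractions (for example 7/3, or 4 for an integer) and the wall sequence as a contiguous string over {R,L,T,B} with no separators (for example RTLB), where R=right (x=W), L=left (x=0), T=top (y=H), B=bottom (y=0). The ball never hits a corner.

Final position: (5,11)
Wall sequence: TRBT

1. t=5 → T at (8,11); v=(1,-2)
2. t=4 → R at (12,3); v=(-1,-2)
3. t=3/2 → B at (21/2,0); v=(-1,2)
4. t=11/2 → T at (5,11); v=(-1,-2)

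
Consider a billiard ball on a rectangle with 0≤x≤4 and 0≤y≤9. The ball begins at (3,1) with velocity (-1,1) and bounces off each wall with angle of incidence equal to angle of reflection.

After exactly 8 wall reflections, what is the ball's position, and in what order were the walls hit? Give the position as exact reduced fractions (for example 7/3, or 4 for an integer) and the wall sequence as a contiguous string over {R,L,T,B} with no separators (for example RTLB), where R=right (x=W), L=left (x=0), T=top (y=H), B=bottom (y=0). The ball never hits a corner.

Final position: (4,6)
Wall sequence: LRTLRBLR

1. t=3 → L at (0,4); v=(1,1)
2. t=4 → R at (4,8); v=(-1,1)
3. t=1 → T at (3,9); v=(-1,-1)
4. t=3 → L at (0,6); v=(1,-1)
5. t=4 → R at (4,2); v=(-1,-1)
6. t=2 → B at (2,0); v=(-1,1)
7. t=2 → L at (0,2); v=(1,1)
8. t=4 → R at (4,6); v=(-1,1)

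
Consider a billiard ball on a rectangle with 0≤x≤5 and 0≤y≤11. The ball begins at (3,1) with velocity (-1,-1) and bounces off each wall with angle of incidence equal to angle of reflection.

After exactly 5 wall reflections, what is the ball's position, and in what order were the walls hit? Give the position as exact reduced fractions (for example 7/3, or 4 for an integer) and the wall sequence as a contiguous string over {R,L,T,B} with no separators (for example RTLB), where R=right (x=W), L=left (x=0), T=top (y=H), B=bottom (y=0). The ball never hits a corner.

1. t=1 → B at (2,0); v=(-1,1)
2. t=2 → L at (0,2); v=(1,1)
3. t=5 → R at (5,7); v=(-1,1)
4. t=4 → T at (1,11); v=(-1,-1)
5. t=1 → L at (0,10); v=(1,-1)

Final position: (0,10)
Wall sequence: BLRTL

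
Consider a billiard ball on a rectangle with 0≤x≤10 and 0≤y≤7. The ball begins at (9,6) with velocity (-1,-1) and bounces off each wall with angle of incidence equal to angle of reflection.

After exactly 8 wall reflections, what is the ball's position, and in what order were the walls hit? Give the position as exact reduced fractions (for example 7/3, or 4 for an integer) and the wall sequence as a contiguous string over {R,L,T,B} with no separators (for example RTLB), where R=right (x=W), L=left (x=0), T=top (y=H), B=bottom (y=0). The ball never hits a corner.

Final position: (5,0)
Wall sequence: BLTRBTLB

1. t=6 → B at (3,0); v=(-1,1)
2. t=3 → L at (0,3); v=(1,1)
3. t=4 → T at (4,7); v=(1,-1)
4. t=6 → R at (10,1); v=(-1,-1)
5. t=1 → B at (9,0); v=(-1,1)
6. t=7 → T at (2,7); v=(-1,-1)
7. t=2 → L at (0,5); v=(1,-1)
8. t=5 → B at (5,0); v=(1,1)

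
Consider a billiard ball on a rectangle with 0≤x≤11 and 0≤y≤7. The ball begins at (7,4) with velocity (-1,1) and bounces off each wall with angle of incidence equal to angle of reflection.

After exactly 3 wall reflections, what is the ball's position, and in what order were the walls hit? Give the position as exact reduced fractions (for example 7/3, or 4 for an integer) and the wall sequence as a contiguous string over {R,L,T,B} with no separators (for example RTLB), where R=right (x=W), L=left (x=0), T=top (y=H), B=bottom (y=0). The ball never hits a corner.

1. t=3 → T at (4,7); v=(-1,-1)
2. t=4 → L at (0,3); v=(1,-1)
3. t=3 → B at (3,0); v=(1,1)

Final position: (3,0)
Wall sequence: TLB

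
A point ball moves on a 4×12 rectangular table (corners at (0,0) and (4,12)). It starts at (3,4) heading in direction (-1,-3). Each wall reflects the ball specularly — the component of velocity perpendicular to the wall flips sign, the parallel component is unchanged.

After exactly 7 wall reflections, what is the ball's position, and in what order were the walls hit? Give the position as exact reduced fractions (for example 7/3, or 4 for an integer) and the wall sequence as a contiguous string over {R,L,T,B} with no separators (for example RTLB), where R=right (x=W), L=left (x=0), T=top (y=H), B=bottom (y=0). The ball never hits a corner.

1. t=4/3 → B at (5/3,0); v=(-1,3)
2. t=5/3 → L at (0,5); v=(1,3)
3. t=7/3 → T at (7/3,12); v=(1,-3)
4. t=5/3 → R at (4,7); v=(-1,-3)
5. t=7/3 → B at (5/3,0); v=(-1,3)
6. t=5/3 → L at (0,5); v=(1,3)
7. t=7/3 → T at (7/3,12); v=(1,-3)

Final position: (7/3,12)
Wall sequence: BLTRBLT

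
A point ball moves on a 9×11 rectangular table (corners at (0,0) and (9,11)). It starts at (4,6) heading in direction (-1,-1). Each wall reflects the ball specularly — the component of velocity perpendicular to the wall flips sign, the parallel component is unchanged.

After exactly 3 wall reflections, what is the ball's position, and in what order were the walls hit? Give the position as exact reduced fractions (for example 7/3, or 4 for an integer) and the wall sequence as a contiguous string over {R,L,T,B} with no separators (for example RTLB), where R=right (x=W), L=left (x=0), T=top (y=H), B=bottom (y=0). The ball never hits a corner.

1. t=4 → L at (0,2); v=(1,-1)
2. t=2 → B at (2,0); v=(1,1)
3. t=7 → R at (9,7); v=(-1,1)

Final position: (9,7)
Wall sequence: LBR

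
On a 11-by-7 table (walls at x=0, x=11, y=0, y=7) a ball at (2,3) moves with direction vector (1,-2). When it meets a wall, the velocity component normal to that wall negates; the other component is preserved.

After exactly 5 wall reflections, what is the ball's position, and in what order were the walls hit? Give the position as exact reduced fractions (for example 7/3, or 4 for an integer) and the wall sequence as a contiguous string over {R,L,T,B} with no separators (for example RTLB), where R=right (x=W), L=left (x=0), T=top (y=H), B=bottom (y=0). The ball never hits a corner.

Final position: (8,7)
Wall sequence: BTBRT

1. t=3/2 → B at (7/2,0); v=(1,2)
2. t=7/2 → T at (7,7); v=(1,-2)
3. t=7/2 → B at (21/2,0); v=(1,2)
4. t=1/2 → R at (11,1); v=(-1,2)
5. t=3 → T at (8,7); v=(-1,-2)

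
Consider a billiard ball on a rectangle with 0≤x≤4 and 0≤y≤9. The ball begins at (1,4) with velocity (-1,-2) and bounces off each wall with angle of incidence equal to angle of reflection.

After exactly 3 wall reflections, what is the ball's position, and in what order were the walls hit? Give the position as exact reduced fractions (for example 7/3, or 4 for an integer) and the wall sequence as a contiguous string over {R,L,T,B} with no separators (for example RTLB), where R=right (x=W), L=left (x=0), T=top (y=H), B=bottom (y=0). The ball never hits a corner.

Final position: (4,6)
Wall sequence: LBR

1. t=1 → L at (0,2); v=(1,-2)
2. t=1 → B at (1,0); v=(1,2)
3. t=3 → R at (4,6); v=(-1,2)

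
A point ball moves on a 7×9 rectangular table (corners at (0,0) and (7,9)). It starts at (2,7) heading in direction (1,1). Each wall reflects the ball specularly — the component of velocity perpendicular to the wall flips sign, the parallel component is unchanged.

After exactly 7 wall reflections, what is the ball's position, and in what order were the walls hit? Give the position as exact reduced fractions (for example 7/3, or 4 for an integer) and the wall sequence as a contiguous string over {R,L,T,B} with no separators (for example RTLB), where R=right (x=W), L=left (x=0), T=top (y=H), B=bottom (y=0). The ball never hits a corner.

1. t=2 → T at (4,9); v=(1,-1)
2. t=3 → R at (7,6); v=(-1,-1)
3. t=6 → B at (1,0); v=(-1,1)
4. t=1 → L at (0,1); v=(1,1)
5. t=7 → R at (7,8); v=(-1,1)
6. t=1 → T at (6,9); v=(-1,-1)
7. t=6 → L at (0,3); v=(1,-1)

Final position: (0,3)
Wall sequence: TRBLRTL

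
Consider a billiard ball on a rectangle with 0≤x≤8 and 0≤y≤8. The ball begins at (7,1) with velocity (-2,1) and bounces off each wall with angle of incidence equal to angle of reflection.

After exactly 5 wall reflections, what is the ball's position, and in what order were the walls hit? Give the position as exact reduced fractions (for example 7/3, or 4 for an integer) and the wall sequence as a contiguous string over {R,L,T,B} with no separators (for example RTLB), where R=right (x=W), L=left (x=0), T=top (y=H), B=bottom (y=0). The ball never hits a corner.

1. t=7/2 → L at (0,9/2); v=(2,1)
2. t=7/2 → T at (7,8); v=(2,-1)
3. t=1/2 → R at (8,15/2); v=(-2,-1)
4. t=4 → L at (0,7/2); v=(2,-1)
5. t=7/2 → B at (7,0); v=(2,1)

Final position: (7,0)
Wall sequence: LTRLB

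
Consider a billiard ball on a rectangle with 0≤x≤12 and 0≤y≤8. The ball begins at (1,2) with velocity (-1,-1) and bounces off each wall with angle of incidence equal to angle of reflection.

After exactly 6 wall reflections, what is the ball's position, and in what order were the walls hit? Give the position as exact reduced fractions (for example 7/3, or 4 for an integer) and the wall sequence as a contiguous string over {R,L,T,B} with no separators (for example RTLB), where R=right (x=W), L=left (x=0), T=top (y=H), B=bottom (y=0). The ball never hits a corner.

1. t=1 → L at (0,1); v=(1,-1)
2. t=1 → B at (1,0); v=(1,1)
3. t=8 → T at (9,8); v=(1,-1)
4. t=3 → R at (12,5); v=(-1,-1)
5. t=5 → B at (7,0); v=(-1,1)
6. t=7 → L at (0,7); v=(1,1)

Final position: (0,7)
Wall sequence: LBTRBL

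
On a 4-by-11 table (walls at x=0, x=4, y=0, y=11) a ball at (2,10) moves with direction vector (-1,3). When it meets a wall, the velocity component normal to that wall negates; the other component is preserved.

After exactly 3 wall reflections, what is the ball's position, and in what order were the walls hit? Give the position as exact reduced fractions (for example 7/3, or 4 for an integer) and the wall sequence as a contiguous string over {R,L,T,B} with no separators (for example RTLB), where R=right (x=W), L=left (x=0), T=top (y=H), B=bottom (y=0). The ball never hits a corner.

1. t=1/3 → T at (5/3,11); v=(-1,-3)
2. t=5/3 → L at (0,6); v=(1,-3)
3. t=2 → B at (2,0); v=(1,3)

Final position: (2,0)
Wall sequence: TLB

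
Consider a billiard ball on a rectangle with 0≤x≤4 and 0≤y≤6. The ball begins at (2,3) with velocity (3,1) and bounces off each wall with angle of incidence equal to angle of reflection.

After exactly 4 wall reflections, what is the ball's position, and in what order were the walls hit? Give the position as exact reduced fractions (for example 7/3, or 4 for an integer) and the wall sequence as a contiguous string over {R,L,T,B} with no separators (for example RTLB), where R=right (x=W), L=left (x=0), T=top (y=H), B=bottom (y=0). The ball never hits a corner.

1. t=2/3 → R at (4,11/3); v=(-3,1)
2. t=4/3 → L at (0,5); v=(3,1)
3. t=1 → T at (3,6); v=(3,-1)
4. t=1/3 → R at (4,17/3); v=(-3,-1)

Final position: (4,17/3)
Wall sequence: RLTR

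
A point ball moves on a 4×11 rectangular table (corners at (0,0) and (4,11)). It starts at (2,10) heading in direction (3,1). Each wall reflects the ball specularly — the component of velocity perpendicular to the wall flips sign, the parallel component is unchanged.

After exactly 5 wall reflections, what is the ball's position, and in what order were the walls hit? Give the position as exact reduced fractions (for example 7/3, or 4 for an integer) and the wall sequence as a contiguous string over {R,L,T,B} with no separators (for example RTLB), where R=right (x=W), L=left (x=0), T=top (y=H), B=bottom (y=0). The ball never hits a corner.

1. t=2/3 → R at (4,32/3); v=(-3,1)
2. t=1/3 → T at (3,11); v=(-3,-1)
3. t=1 → L at (0,10); v=(3,-1)
4. t=4/3 → R at (4,26/3); v=(-3,-1)
5. t=4/3 → L at (0,22/3); v=(3,-1)

Final position: (0,22/3)
Wall sequence: RTLRL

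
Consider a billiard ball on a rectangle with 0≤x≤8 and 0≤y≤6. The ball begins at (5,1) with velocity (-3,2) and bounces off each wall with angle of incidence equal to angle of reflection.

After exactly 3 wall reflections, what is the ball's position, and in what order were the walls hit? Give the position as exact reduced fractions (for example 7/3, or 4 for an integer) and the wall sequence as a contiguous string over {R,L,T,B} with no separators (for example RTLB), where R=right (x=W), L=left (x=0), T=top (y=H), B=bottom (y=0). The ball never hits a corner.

1. t=5/3 → L at (0,13/3); v=(3,2)
2. t=5/6 → T at (5/2,6); v=(3,-2)
3. t=11/6 → R at (8,7/3); v=(-3,-2)

Final position: (8,7/3)
Wall sequence: LTR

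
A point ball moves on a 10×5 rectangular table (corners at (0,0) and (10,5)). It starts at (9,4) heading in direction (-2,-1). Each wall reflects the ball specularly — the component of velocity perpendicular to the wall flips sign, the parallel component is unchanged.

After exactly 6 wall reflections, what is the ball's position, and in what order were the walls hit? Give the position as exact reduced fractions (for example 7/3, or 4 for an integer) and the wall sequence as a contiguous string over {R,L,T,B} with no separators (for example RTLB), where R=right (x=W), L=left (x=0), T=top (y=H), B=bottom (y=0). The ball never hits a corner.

1. t=4 → B at (1,0); v=(-2,1)
2. t=1/2 → L at (0,1/2); v=(2,1)
3. t=9/2 → T at (9,5); v=(2,-1)
4. t=1/2 → R at (10,9/2); v=(-2,-1)
5. t=9/2 → B at (1,0); v=(-2,1)
6. t=1/2 → L at (0,1/2); v=(2,1)

Final position: (0,1/2)
Wall sequence: BLTRBL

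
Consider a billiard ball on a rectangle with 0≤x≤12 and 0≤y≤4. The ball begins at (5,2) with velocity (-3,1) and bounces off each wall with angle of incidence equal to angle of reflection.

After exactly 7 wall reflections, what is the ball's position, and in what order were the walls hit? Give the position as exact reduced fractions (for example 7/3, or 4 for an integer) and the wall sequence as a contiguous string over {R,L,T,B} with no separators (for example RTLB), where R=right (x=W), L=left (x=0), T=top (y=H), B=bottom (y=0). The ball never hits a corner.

Final position: (12,1/3)
Wall sequence: LTRBLTR

1. t=5/3 → L at (0,11/3); v=(3,1)
2. t=1/3 → T at (1,4); v=(3,-1)
3. t=11/3 → R at (12,1/3); v=(-3,-1)
4. t=1/3 → B at (11,0); v=(-3,1)
5. t=11/3 → L at (0,11/3); v=(3,1)
6. t=1/3 → T at (1,4); v=(3,-1)
7. t=11/3 → R at (12,1/3); v=(-3,-1)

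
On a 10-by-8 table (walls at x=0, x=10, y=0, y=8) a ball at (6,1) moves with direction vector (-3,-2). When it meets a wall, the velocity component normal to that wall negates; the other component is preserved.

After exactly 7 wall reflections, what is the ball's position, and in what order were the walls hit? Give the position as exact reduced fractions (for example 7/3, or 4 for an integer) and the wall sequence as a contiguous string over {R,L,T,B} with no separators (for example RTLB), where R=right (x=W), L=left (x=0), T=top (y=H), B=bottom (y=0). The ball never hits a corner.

1. t=1/2 → B at (9/2,0); v=(-3,2)
2. t=3/2 → L at (0,3); v=(3,2)
3. t=5/2 → T at (15/2,8); v=(3,-2)
4. t=5/6 → R at (10,19/3); v=(-3,-2)
5. t=19/6 → B at (1/2,0); v=(-3,2)
6. t=1/6 → L at (0,1/3); v=(3,2)
7. t=10/3 → R at (10,7); v=(-3,2)

Final position: (10,7)
Wall sequence: BLTRBLR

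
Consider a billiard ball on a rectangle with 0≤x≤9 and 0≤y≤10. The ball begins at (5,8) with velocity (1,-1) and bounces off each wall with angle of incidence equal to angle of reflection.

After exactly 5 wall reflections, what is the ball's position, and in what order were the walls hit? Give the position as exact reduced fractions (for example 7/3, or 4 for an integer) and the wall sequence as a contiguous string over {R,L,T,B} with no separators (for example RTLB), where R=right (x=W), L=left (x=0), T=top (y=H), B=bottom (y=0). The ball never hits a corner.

Final position: (9,6)
Wall sequence: RBLTR

1. t=4 → R at (9,4); v=(-1,-1)
2. t=4 → B at (5,0); v=(-1,1)
3. t=5 → L at (0,5); v=(1,1)
4. t=5 → T at (5,10); v=(1,-1)
5. t=4 → R at (9,6); v=(-1,-1)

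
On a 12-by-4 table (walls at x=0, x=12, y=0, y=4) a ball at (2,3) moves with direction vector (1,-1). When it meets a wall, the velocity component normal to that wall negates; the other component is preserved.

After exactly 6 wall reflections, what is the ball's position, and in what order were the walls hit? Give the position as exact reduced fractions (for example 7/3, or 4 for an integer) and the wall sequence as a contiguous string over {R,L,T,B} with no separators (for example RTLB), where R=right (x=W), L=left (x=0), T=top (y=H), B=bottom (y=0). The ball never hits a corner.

Final position: (3,0)
Wall sequence: BTRBTB

1. t=3 → B at (5,0); v=(1,1)
2. t=4 → T at (9,4); v=(1,-1)
3. t=3 → R at (12,1); v=(-1,-1)
4. t=1 → B at (11,0); v=(-1,1)
5. t=4 → T at (7,4); v=(-1,-1)
6. t=4 → B at (3,0); v=(-1,1)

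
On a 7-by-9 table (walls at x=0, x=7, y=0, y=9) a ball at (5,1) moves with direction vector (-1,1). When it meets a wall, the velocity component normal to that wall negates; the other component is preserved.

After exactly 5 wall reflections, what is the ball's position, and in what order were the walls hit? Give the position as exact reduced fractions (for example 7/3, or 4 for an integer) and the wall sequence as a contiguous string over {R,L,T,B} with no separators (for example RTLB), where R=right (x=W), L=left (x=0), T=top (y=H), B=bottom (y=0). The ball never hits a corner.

1. t=5 → L at (0,6); v=(1,1)
2. t=3 → T at (3,9); v=(1,-1)
3. t=4 → R at (7,5); v=(-1,-1)
4. t=5 → B at (2,0); v=(-1,1)
5. t=2 → L at (0,2); v=(1,1)

Final position: (0,2)
Wall sequence: LTRBL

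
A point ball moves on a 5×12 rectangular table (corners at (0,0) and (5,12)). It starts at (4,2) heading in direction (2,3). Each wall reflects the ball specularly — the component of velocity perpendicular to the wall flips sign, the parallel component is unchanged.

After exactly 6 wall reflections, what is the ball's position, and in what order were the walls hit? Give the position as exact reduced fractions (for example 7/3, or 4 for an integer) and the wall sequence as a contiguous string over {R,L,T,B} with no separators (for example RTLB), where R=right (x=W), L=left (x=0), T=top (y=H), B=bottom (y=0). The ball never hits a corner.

Final position: (0,2)
Wall sequence: RLTRBL

1. t=1/2 → R at (5,7/2); v=(-2,3)
2. t=5/2 → L at (0,11); v=(2,3)
3. t=1/3 → T at (2/3,12); v=(2,-3)
4. t=13/6 → R at (5,11/2); v=(-2,-3)
5. t=11/6 → B at (4/3,0); v=(-2,3)
6. t=2/3 → L at (0,2); v=(2,3)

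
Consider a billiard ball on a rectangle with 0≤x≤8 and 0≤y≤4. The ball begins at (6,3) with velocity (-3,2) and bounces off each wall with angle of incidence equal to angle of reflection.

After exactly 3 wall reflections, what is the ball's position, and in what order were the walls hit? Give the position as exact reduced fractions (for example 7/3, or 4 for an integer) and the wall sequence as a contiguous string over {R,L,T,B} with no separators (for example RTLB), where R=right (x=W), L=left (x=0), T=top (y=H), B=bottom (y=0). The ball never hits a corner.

Final position: (3/2,0)
Wall sequence: TLB

1. t=1/2 → T at (9/2,4); v=(-3,-2)
2. t=3/2 → L at (0,1); v=(3,-2)
3. t=1/2 → B at (3/2,0); v=(3,2)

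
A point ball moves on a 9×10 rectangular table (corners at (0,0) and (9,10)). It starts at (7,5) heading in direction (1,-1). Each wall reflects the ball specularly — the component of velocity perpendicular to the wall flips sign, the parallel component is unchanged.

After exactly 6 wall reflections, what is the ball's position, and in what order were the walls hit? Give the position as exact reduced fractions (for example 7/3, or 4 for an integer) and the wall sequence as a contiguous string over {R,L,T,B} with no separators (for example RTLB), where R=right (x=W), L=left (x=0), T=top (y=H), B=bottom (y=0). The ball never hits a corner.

Final position: (4,0)
Wall sequence: RBLTRB

1. t=2 → R at (9,3); v=(-1,-1)
2. t=3 → B at (6,0); v=(-1,1)
3. t=6 → L at (0,6); v=(1,1)
4. t=4 → T at (4,10); v=(1,-1)
5. t=5 → R at (9,5); v=(-1,-1)
6. t=5 → B at (4,0); v=(-1,1)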